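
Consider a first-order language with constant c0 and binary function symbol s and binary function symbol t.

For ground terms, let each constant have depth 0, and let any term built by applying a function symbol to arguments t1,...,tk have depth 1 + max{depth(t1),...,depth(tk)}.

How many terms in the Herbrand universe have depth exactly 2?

16

Count level by level. With function symbols s/2, t/2, the terms of depth ≤ k are the 1 constant together with each function applied to depth-≤(k−1) tuples, so N_k = 1 + N_{k-1}^2 + N_{k-1}^2.
N_0 = 1
N_1 = 1 + 1^2 + 1^2 = 3
N_2 = 1 + 3^2 + 3^2 = 19
Terms of depth exactly 2: N_2 − N_1 = 19 − 3 = 16.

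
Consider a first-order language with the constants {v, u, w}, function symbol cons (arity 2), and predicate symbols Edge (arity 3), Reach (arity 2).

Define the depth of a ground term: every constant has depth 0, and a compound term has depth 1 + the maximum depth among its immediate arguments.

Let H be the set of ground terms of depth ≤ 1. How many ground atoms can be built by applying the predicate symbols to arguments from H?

1872

First count ground terms of depth ≤ 1.
If N_k denotes the number of depth-≤k ground terms, the 3 constants give N_0 = 3, and each function symbol of arity r contributes N_{k-1}^r new terms at level k: N_k = 3 + N_{k-1}^2.
N_0 = 3
N_1 = 3 + 3^2 = 12
Explicitly: v, u, w, cons(v, v), cons(v, u), cons(v, w), cons(u, v), cons(u, u), cons(u, w), cons(w, v), cons(w, u), cons(w, w).
So |H| = 12.
For each predicate symbol, the number of ground atoms is |H| raised to its arity; summing:
  Edge: 12^3 = 1728;  Reach: 12^2 = 144
Total ground atoms: 1728 + 144 = 1872.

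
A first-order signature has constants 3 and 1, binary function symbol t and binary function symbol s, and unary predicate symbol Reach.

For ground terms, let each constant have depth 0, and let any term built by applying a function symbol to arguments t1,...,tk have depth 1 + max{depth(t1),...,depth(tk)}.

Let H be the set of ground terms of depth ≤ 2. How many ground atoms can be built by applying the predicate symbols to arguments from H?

First count ground terms of depth ≤ 2.
Write N_k for the number of ground terms of depth ≤ k. A term of depth ≤ k is either a constant or a function symbol applied to arguments of depth ≤ k−1, so N_k = 2 + N_{k-1}^2 + N_{k-1}^2.
N_0 = 2
N_1 = 2 + 2^2 + 2^2 = 10
N_2 = 2 + 10^2 + 10^2 = 202
So |H| = 202.
Ground atoms are formed by filling each argument slot of a predicate with a term from H, so an r-ary predicate gives |H|^r atoms:
  Reach: 202
Total ground atoms: 202.

202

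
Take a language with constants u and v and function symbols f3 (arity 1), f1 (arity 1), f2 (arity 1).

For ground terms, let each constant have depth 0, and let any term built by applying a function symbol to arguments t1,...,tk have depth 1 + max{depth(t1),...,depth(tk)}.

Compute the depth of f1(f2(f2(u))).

3

depth(f2(u)) = 1 + depth(u) = 1 + 0 = 1
depth(f2(f2(u))) = 1 + depth(f2(u)) = 1 + 1 = 2
depth(f1(f2(f2(u)))) = 1 + depth(f2(f2(u))) = 1 + 2 = 3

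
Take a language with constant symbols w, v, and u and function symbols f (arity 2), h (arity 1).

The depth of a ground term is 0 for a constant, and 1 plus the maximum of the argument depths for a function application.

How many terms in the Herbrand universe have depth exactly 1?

12

Write N_k for the number of ground terms of depth ≤ k. A term of depth ≤ k is either a constant or a function symbol applied to arguments of depth ≤ k−1, so N_k = 3 + N_{k-1}^2 + N_{k-1}.
N_0 = 3
N_1 = 3 + 3^2 + 3 = 15
Terms of depth exactly 1: N_1 − N_0 = 15 − 3 = 12.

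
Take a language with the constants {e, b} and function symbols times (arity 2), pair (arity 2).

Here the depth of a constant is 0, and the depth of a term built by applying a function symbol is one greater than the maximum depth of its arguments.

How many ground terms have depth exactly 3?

Count level by level. With function symbols times/2, pair/2, the terms of depth ≤ k are the 2 constants together with each function applied to depth-≤(k−1) tuples, so N_k = 2 + N_{k-1}^2 + N_{k-1}^2.
N_0 = 2
N_1 = 2 + 2^2 + 2^2 = 10
N_2 = 2 + 10^2 + 10^2 = 202
N_3 = 2 + 202^2 + 202^2 = 81610
Terms of depth exactly 3: N_3 − N_2 = 81610 − 202 = 81408.

81408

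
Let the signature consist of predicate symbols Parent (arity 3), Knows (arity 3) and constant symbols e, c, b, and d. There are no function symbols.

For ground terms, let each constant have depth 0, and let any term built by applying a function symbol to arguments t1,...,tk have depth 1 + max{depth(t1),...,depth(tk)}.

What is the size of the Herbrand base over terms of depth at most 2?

First count ground terms of depth ≤ 2.
With no function symbols every ground term is a constant, so there are exactly 4 ground terms at every depth bound.
N_0 = 4
N_1 = 4
N_2 = 4
Explicitly: e, c, b, d.
So |H| = 4.
For each predicate symbol, the number of ground atoms is |H| raised to its arity; summing:
  Parent: 4^3 = 64;  Knows: 4^3 = 64
Total ground atoms: 64 + 64 = 128.

128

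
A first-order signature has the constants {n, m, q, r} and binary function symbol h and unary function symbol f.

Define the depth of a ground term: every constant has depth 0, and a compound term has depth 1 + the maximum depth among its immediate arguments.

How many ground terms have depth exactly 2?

Let N_k = |{terms of depth ≤ k}|. Then N_0 = 4 and N_k = 4 + N_{k-1}^2 + N_{k-1} for k ≥ 1 (one summand per function symbol, arity giving the exponent).
N_0 = 4
N_1 = 4 + 4^2 + 4 = 24
N_2 = 4 + 24^2 + 24 = 604
Terms of depth exactly 2: N_2 − N_1 = 604 − 24 = 580.

580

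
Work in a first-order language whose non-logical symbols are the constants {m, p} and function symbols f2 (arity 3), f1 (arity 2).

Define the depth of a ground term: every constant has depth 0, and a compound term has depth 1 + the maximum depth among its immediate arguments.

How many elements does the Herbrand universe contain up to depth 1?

Count level by level. With function symbols f2/3, f1/2, the terms of depth ≤ k are the 2 constants together with each function applied to depth-≤(k−1) tuples, so N_k = 2 + N_{k-1}^3 + N_{k-1}^2.
N_0 = 2
N_1 = 2 + 2^3 + 2^2 = 14

14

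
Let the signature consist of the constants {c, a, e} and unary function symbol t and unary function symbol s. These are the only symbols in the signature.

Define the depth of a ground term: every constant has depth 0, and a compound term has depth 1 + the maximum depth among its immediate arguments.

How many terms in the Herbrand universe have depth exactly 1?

Count level by level. With function symbols t/1, s/1, the terms of depth ≤ k are the 3 constants together with each function applied to depth-≤(k−1) tuples, so N_k = 3 + N_{k-1} + N_{k-1}.
N_0 = 3
N_1 = 3 + 3 + 3 = 9
Terms of depth exactly 1: N_1 − N_0 = 9 − 3 = 6.

6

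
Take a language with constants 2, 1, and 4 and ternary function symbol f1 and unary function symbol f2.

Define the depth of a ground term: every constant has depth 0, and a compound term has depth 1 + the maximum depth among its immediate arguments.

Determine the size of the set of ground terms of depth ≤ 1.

Count level by level. With function symbols f1/3, f2/1, the terms of depth ≤ k are the 3 constants together with each function applied to depth-≤(k−1) tuples, so N_k = 3 + N_{k-1}^3 + N_{k-1}.
N_0 = 3
N_1 = 3 + 3^3 + 3 = 33

33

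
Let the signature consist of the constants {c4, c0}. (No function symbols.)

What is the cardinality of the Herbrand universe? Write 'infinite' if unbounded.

2

There are no function symbols, so every ground term is one of the 2 constants.
The Herbrand universe is {c4, c0}, which is finite with 2 elements.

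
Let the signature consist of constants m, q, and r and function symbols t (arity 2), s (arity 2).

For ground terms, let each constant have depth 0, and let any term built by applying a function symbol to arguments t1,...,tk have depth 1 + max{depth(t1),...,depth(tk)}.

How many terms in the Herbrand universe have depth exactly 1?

If N_k denotes the number of depth-≤k ground terms, the 3 constants give N_0 = 3, and each function symbol of arity r contributes N_{k-1}^r new terms at level k: N_k = 3 + N_{k-1}^2 + N_{k-1}^2.
N_0 = 3
N_1 = 3 + 3^2 + 3^2 = 21
Terms of depth exactly 1: N_1 − N_0 = 21 − 3 = 18.

18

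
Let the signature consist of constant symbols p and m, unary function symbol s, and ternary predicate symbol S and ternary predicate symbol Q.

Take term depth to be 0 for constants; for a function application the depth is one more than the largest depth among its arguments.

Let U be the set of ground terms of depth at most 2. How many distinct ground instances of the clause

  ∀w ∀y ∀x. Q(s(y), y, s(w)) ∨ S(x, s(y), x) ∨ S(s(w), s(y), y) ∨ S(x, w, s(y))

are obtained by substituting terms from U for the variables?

Ground terms of depth ≤ 2:
  Let N_k = |{terms of depth ≤ k}|. Then N_0 = 2 and N_k = 2 + N_{k-1} for k ≥ 1 (one summand per function symbol, arity giving the exponent).
  N_0 = 2
  N_1 = 2 + 2 = 4
  N_2 = 2 + 4 = 6
  Explicitly: p, m, s(p), s(m), s(s(p)), s(s(m)).
So there are 6 ground terms available for substitution.
Each of w, y, x ranges independently over the available ground terms, and distinct assignments produce distinct instances.
Number of ground instances = 6^3 = 216.

216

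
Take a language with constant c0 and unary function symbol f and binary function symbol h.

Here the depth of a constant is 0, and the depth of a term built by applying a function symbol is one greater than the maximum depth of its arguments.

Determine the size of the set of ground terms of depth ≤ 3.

183

Count level by level. With function symbols f/1, h/2, the terms of depth ≤ k are the 1 constant together with each function applied to depth-≤(k−1) tuples, so N_k = 1 + N_{k-1} + N_{k-1}^2.
N_0 = 1
N_1 = 1 + 1 + 1^2 = 3
N_2 = 1 + 3 + 3^2 = 13
N_3 = 1 + 13 + 13^2 = 183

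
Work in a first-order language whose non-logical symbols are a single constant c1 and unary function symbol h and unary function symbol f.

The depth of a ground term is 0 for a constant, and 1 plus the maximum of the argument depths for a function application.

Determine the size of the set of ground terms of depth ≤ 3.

15

Let N_k count ground terms of depth at most k. Each non-constant term of depth ≤ k is some function symbol applied to depth-≤(k−1) arguments, giving N_k = 1 + N_{k-1} + N_{k-1}.
N_0 = 1
N_1 = 1 + 1 + 1 = 3
N_2 = 1 + 3 + 3 = 7
N_3 = 1 + 7 + 7 = 15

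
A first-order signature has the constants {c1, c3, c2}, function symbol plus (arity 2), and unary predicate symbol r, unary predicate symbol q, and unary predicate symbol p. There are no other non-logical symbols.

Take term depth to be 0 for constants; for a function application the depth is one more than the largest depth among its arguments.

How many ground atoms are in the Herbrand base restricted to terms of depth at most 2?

First count ground terms of depth ≤ 2.
If N_k denotes the number of depth-≤k ground terms, the 3 constants give N_0 = 3, and each function symbol of arity r contributes N_{k-1}^r new terms at level k: N_k = 3 + N_{k-1}^2.
N_0 = 3
N_1 = 3 + 3^2 = 12
N_2 = 3 + 12^2 = 147
So |H| = 147.
A ground atom is a predicate applied to a tuple of terms from H, so the count is the sum over predicates of |H|^arity:
  r: 147;  q: 147;  p: 147
Total ground atoms: 147 + 147 + 147 = 441.

441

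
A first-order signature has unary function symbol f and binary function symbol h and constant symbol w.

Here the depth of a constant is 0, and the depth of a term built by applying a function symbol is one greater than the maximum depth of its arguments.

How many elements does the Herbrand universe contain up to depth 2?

13

Let N_k = |{terms of depth ≤ k}|. Then N_0 = 1 and N_k = 1 + N_{k-1} + N_{k-1}^2 for k ≥ 1 (one summand per function symbol, arity giving the exponent).
N_0 = 1
N_1 = 1 + 1 + 1^2 = 3
N_2 = 1 + 3 + 3^2 = 13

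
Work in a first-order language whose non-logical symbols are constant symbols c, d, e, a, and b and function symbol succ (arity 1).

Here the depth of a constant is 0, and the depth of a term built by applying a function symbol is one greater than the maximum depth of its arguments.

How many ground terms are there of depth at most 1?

10

Write N_k for the number of ground terms of depth ≤ k. A term of depth ≤ k is either a constant or a function symbol applied to arguments of depth ≤ k−1, so N_k = 5 + N_{k-1}.
N_0 = 5
N_1 = 5 + 5 = 10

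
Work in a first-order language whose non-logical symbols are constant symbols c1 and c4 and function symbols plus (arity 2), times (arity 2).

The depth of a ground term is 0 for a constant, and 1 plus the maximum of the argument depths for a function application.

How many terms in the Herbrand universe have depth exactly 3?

81408

Let N_k count ground terms of depth at most k. Each non-constant term of depth ≤ k is some function symbol applied to depth-≤(k−1) arguments, giving N_k = 2 + N_{k-1}^2 + N_{k-1}^2.
N_0 = 2
N_1 = 2 + 2^2 + 2^2 = 10
N_2 = 2 + 10^2 + 10^2 = 202
N_3 = 2 + 202^2 + 202^2 = 81610
Terms of depth exactly 3: N_3 − N_2 = 81610 − 202 = 81408.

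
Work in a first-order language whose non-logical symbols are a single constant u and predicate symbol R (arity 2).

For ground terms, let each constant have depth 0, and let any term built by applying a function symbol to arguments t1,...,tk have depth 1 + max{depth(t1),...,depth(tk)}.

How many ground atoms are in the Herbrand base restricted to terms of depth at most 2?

1

First count ground terms of depth ≤ 2.
With no function symbols every ground term is a constant, so there is exactly 1 ground term at every depth bound.
N_0 = 1
N_1 = 1
N_2 = 1
Explicitly: u.
So |H| = 1.
Each predicate of arity r yields |H|^r ground atoms (one per choice of an r-tuple from H):
  R: 1^2 = 1
Total ground atoms: 1.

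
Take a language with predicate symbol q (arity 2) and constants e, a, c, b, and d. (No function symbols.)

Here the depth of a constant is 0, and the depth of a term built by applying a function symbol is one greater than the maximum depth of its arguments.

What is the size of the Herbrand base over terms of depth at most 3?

25

First count ground terms of depth ≤ 3.
With no function symbols every ground term is a constant, so there are exactly 5 ground terms at every depth bound.
N_0 = 5
N_1 = 5
N_2 = 5
N_3 = 5
So |H| = 5.
A ground atom is a predicate applied to a tuple of terms from H, so the count is the sum over predicates of |H|^arity:
  q: 5^2 = 25
Total ground atoms: 25.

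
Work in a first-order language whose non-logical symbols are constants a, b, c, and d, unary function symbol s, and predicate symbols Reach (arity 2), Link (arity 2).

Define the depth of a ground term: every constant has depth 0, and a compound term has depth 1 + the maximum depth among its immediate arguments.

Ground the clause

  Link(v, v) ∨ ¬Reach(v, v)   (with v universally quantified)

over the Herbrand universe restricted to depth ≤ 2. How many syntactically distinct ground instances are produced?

Ground terms of depth ≤ 2:
  Let N_k = |{terms of depth ≤ k}|. Then N_0 = 4 and N_k = 4 + N_{k-1} for k ≥ 1 (one summand per function symbol, arity giving the exponent).
  N_0 = 4
  N_1 = 4 + 4 = 8
  N_2 = 4 + 8 = 12
  Explicitly: a, b, c, d, s(a), s(b), s(c), s(d), s(s(a)), s(s(b)), s(s(c)), s(s(d)).
So there are 12 ground terms available for substitution.
The variable v ranges independently over the available ground terms, and distinct assignments produce distinct instances.
Number of ground instances = 12.

12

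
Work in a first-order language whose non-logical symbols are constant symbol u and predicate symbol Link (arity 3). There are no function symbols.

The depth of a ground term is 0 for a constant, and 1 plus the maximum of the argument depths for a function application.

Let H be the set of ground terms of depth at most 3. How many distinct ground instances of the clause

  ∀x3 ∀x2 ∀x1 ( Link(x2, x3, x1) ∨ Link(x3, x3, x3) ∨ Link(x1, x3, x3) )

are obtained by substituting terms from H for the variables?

1

Ground terms of depth ≤ 3:
  With no function symbols every ground term is a constant, so there is exactly 1 ground term at every depth bound.
  N_0 = 1
  N_1 = 1
  N_2 = 1
  N_3 = 1
So there is exactly 1 ground term available for substitution.
There are 3 variables to instantiate (x3, x2, x1), each occurring in at least one literal, so different choices give different ground instances.
Number of ground instances = 1^3 = 1.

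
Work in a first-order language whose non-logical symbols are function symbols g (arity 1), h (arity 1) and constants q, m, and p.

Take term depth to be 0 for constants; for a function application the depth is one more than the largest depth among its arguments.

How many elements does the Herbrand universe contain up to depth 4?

93

Write N_k for the number of ground terms of depth ≤ k. A term of depth ≤ k is either a constant or a function symbol applied to arguments of depth ≤ k−1, so N_k = 3 + N_{k-1} + N_{k-1}.
N_0 = 3
N_1 = 3 + 3 + 3 = 9
N_2 = 3 + 9 + 9 = 21
N_3 = 3 + 21 + 21 = 45
N_4 = 3 + 45 + 45 = 93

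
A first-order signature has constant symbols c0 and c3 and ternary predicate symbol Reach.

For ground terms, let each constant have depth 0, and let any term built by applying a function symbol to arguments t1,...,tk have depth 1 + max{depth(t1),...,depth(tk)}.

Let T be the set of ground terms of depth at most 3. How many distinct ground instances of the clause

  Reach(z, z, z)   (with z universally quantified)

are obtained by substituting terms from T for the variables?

2

Ground terms of depth ≤ 3:
  With no function symbols every ground term is a constant, so there are exactly 2 ground terms at every depth bound.
  N_0 = 2
  N_1 = 2
  N_2 = 2
  N_3 = 2
  Explicitly: c0, c3.
So there are 2 ground terms available for substitution.
There is 1 variable to instantiate (z),  occurring in at least one literal, so different choices give different ground instances.
Number of ground instances = 2.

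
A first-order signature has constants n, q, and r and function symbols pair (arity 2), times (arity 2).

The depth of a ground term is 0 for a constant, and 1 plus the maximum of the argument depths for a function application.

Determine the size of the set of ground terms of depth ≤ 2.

If N_k denotes the number of depth-≤k ground terms, the 3 constants give N_0 = 3, and each function symbol of arity r contributes N_{k-1}^r new terms at level k: N_k = 3 + N_{k-1}^2 + N_{k-1}^2.
N_0 = 3
N_1 = 3 + 3^2 + 3^2 = 21
N_2 = 3 + 21^2 + 21^2 = 885

885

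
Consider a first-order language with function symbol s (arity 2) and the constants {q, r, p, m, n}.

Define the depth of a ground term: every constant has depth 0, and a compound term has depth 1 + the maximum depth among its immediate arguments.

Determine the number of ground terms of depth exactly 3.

818125

If N_k denotes the number of depth-≤k ground terms, the 5 constants give N_0 = 5, and each function symbol of arity r contributes N_{k-1}^r new terms at level k: N_k = 5 + N_{k-1}^2.
N_0 = 5
N_1 = 5 + 5^2 = 30
N_2 = 5 + 30^2 = 905
N_3 = 5 + 905^2 = 819030
Terms of depth exactly 3: N_3 − N_2 = 819030 − 905 = 818125.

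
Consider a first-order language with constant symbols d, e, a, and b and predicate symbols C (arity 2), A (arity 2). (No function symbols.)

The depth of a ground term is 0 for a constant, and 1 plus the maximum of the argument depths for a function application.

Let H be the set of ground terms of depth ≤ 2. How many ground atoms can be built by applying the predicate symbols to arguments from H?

First count ground terms of depth ≤ 2.
With no function symbols every ground term is a constant, so there are exactly 4 ground terms at every depth bound.
N_0 = 4
N_1 = 4
N_2 = 4
So |H| = 4.
Each predicate of arity r yields |H|^r ground atoms (one per choice of an r-tuple from H):
  C: 4^2 = 16;  A: 4^2 = 16
Total ground atoms: 16 + 16 = 32.

32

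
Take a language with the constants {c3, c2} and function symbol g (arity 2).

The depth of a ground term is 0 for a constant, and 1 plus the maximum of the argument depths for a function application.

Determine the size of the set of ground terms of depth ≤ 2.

38

If N_k denotes the number of depth-≤k ground terms, the 2 constants give N_0 = 2, and each function symbol of arity r contributes N_{k-1}^r new terms at level k: N_k = 2 + N_{k-1}^2.
N_0 = 2
N_1 = 2 + 2^2 = 6
N_2 = 2 + 6^2 = 38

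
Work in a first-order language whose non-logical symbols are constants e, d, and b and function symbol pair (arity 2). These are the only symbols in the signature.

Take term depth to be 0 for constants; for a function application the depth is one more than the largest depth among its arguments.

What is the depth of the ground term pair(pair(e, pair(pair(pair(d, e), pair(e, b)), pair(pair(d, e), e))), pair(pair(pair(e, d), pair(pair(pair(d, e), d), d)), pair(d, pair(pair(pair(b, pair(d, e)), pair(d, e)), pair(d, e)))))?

depth(pair(d, e)) = 1 + max(0, 0) = 1
depth(pair(e, b)) = 1 + max(0, 0) = 1
depth(pair(pair(d, e), pair(e, b))) = 1 + max(1, 1) = 2
depth(pair(pair(d, e), e)) = 1 + max(1, 0) = 2
depth(pair(pair(pair(d, e), pair(e, b)), pair(pair(d, e), e))) = 1 + max(2, 2) = 3
depth(pair(e, pair(pair(pair(d, e), pair(e, b)), pair(pair(d, e), e)))) = 1 + max(0, 3) = 4
depth(pair(e, d)) = 1 + max(0, 0) = 1
depth(pair(pair(d, e), d)) = 1 + max(1, 0) = 2
depth(pair(pair(pair(d, e), d), d)) = 1 + max(2, 0) = 3
depth(pair(pair(e, d), pair(pair(pair(d, e), d), d))) = 1 + max(1, 3) = 4
depth(pair(b, pair(d, e))) = 1 + max(0, 1) = 2
depth(pair(pair(b, pair(d, e)), pair(d, e))) = 1 + max(2, 1) = 3
depth(pair(pair(pair(b, pair(d, e)), pair(d, e)), pair(d, e))) = 1 + max(3, 1) = 4
depth(pair(d, pair(pair(pair(b, pair(d, e)), pair(d, e)), pair(d, e)))) = 1 + max(0, 4) = 5
depth(pair(pair(pair(e, d), pair(pair(pair(d, e), d), d)), pair(d, pair(pair(pair(b, pair(d, e)), pair(d, e)), pair(d, e))))) = 1 + max(4, 5) = 6
depth(pair(pair(e, pair(pair(pair(d, e), pair(e, b)), pair(pair(d, e), e))), pair(pair(pair(e, d), pair(pair(pair(d, e), d), d)), pair(d, pair(pair(pair(b, pair(d, e)), pair(d, e)), pair(d, e)))))) = 1 + max(4, 6) = 7

7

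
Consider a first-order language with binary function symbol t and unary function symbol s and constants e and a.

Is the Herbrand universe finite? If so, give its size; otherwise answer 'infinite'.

infinite

The signature has at least one function symbol (t, arity 2) and at least one constant (e).
Iterating t gives infinitely many distinct ground terms: e, t(e, e), t(t(e, e), t(e, e)), ...
So the Herbrand universe is infinite.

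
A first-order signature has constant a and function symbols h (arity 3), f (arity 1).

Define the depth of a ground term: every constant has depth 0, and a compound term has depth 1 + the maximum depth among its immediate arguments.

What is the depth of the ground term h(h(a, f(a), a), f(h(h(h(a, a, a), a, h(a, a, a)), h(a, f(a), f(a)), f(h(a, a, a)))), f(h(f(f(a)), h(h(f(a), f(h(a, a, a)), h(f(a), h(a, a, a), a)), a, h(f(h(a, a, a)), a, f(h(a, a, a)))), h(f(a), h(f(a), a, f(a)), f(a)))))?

depth(f(a)) = 1 + depth(a) = 1 + 0 = 1
depth(h(a, f(a), a)) = 1 + max(0, 1, 0) = 2
depth(h(a, a, a)) = 1 + max(0, 0, 0) = 1
depth(h(h(a, a, a), a, h(a, a, a))) = 1 + max(1, 0, 1) = 2
depth(h(a, f(a), f(a))) = 1 + max(0, 1, 1) = 2
depth(f(h(a, a, a))) = 1 + depth(h(a, a, a)) = 1 + 1 = 2
depth(h(h(h(a, a, a), a, h(a, a, a)), h(a, f(a), f(a)), f(h(a, a, a)))) = 1 + max(2, 2, 2) = 3
depth(f(h(h(h(a, a, a), a, h(a, a, a)), h(a, f(a), f(a)), f(h(a, a, a))))) = 1 + depth(h(h(h(a, a, a), a, h(a, a, a)), h(a, f(a), f(a)), f(h(a, a, a)))) = 1 + 3 = 4
depth(f(f(a))) = 1 + depth(f(a)) = 1 + 1 = 2
depth(h(f(a), h(a, a, a), a)) = 1 + max(1, 1, 0) = 2
depth(h(f(a), f(h(a, a, a)), h(f(a), h(a, a, a), a))) = 1 + max(1, 2, 2) = 3
depth(h(f(h(a, a, a)), a, f(h(a, a, a)))) = 1 + max(2, 0, 2) = 3
depth(h(h(f(a), f(h(a, a, a)), h(f(a), h(a, a, a), a)), a, h(f(h(a, a, a)), a, f(h(a, a, a))))) = 1 + max(3, 0, 3) = 4
depth(h(f(a), a, f(a))) = 1 + max(1, 0, 1) = 2
depth(h(f(a), h(f(a), a, f(a)), f(a))) = 1 + max(1, 2, 1) = 3
depth(h(f(f(a)), h(h(f(a), f(h(a, a, a)), h(f(a), h(a, a, a), a)), a, h(f(h(a, a, a)), a, f(h(a, a, a)))), h(f(a), h(f(a), a, f(a)), f(a)))) = 1 + max(2, 4, 3) = 5
depth(f(h(f(f(a)), h(h(f(a), f(h(a, a, a)), h(f(a), h(a, a, a), a)), a, h(f(h(a, a, a)), a, f(h(a, a, a)))), h(f(a), h(f(a), a, f(a)), f(a))))) = 1 + depth(h(f(f(a)), h(h(f(a), f(h(a, a, a)), h(f(a), h(a, a, a), a)), a, h(f(h(a, a, a)), a, f(h(a, a, a)))), h(f(a), h(f(a), a, f(a)), f(a)))) = 1 + 5 = 6
depth(h(h(a, f(a), a), f(h(h(h(a, a, a), a, h(a, a, a)), h(a, f(a), f(a)), f(h(a, a, a)))), f(h(f(f(a)), h(h(f(a), f(h(a, a, a)), h(f(a), h(a, a, a), a)), a, h(f(h(a, a, a)), a, f(h(a, a, a)))), h(f(a), h(f(a), a, f(a)), f(a)))))) = 1 + max(2, 4, 6) = 7

7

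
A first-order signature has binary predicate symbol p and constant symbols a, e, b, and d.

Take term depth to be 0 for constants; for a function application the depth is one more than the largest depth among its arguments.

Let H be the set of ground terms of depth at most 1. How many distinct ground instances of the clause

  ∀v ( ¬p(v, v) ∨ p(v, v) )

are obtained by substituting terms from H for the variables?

4

Ground terms of depth ≤ 1:
  With no function symbols every ground term is a constant, so there are exactly 4 ground terms at every depth bound.
  N_0 = 4
  N_1 = 4
So there are 4 ground terms available for substitution.
There is 1 variable to instantiate (v),  occurring in at least one literal, so different choices give different ground instances.
Number of ground instances = 4.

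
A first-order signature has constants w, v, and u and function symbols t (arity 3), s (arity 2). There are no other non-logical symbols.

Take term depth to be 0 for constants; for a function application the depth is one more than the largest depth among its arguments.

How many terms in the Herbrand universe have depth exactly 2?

60804

Count level by level. With function symbols t/3, s/2, the terms of depth ≤ k are the 3 constants together with each function applied to depth-≤(k−1) tuples, so N_k = 3 + N_{k-1}^3 + N_{k-1}^2.
N_0 = 3
N_1 = 3 + 3^3 + 3^2 = 39
N_2 = 3 + 39^3 + 39^2 = 60843
Terms of depth exactly 2: N_2 − N_1 = 60843 − 39 = 60804.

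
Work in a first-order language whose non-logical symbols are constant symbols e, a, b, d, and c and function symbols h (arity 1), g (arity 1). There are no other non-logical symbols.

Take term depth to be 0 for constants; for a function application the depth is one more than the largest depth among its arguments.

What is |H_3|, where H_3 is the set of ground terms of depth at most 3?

Let N_k count ground terms of depth at most k. Each non-constant term of depth ≤ k is some function symbol applied to depth-≤(k−1) arguments, giving N_k = 5 + N_{k-1} + N_{k-1}.
N_0 = 5
N_1 = 5 + 5 + 5 = 15
N_2 = 5 + 15 + 15 = 35
N_3 = 5 + 35 + 35 = 75

75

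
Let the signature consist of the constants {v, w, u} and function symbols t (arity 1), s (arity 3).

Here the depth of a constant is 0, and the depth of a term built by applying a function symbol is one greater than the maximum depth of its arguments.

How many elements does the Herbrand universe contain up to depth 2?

Let N_k count ground terms of depth at most k. Each non-constant term of depth ≤ k is some function symbol applied to depth-≤(k−1) arguments, giving N_k = 3 + N_{k-1} + N_{k-1}^3.
N_0 = 3
N_1 = 3 + 3 + 3^3 = 33
N_2 = 3 + 33 + 33^3 = 35973

35973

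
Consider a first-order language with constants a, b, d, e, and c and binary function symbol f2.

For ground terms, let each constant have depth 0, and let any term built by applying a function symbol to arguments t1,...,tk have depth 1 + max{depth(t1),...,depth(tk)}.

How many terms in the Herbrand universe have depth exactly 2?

875

Let N_k count ground terms of depth at most k. Each non-constant term of depth ≤ k is some function symbol applied to depth-≤(k−1) arguments, giving N_k = 5 + N_{k-1}^2.
N_0 = 5
N_1 = 5 + 5^2 = 30
N_2 = 5 + 30^2 = 905
Terms of depth exactly 2: N_2 − N_1 = 905 − 30 = 875.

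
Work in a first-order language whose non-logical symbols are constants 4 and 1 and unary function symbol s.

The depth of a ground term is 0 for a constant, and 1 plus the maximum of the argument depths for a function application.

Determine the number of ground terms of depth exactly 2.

Let N_k count ground terms of depth at most k. Each non-constant term of depth ≤ k is some function symbol applied to depth-≤(k−1) arguments, giving N_k = 2 + N_{k-1}.
N_0 = 2
N_1 = 2 + 2 = 4
N_2 = 2 + 4 = 6
Terms of depth exactly 2: N_2 − N_1 = 6 − 4 = 2.

2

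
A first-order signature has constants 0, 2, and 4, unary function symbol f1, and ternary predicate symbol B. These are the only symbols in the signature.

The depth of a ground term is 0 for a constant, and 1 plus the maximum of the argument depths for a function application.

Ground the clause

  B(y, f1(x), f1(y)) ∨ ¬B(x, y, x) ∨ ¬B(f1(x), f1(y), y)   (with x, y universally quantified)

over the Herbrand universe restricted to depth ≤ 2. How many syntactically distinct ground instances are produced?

Ground terms of depth ≤ 2:
  Count level by level. With function symbols f1/1, the terms of depth ≤ k are the 3 constants together with each function applied to depth-≤(k−1) tuples, so N_k = 3 + N_{k-1}.
  N_0 = 3
  N_1 = 3 + 3 = 6
  N_2 = 3 + 6 = 9
So there are 9 ground terms available for substitution.
There are 2 variables to instantiate (x, y), each occurring in at least one literal, so different choices give different ground instances.
Number of ground instances = 9^2 = 81.

81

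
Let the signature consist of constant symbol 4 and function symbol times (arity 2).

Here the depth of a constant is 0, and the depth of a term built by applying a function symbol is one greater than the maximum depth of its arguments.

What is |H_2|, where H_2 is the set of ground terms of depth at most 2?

Count level by level. With function symbols times/2, the terms of depth ≤ k are the 1 constant together with each function applied to depth-≤(k−1) tuples, so N_k = 1 + N_{k-1}^2.
N_0 = 1
N_1 = 1 + 1^2 = 2
N_2 = 1 + 2^2 = 5
Explicitly: 4, times(4, 4), times(4, times(4, 4)), times(times(4, 4), 4), times(times(4, 4), times(4, 4)).

5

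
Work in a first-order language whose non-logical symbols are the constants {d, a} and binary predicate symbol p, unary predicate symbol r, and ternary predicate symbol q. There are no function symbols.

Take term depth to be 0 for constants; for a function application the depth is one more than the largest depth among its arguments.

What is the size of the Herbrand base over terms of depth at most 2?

14

First count ground terms of depth ≤ 2.
With no function symbols every ground term is a constant, so there are exactly 2 ground terms at every depth bound.
N_0 = 2
N_1 = 2
N_2 = 2
Explicitly: d, a.
So |H| = 2.
Ground atoms are formed by filling each argument slot of a predicate with a term from H, so an r-ary predicate gives |H|^r atoms:
  p: 2^2 = 4;  r: 2;  q: 2^3 = 8
Total ground atoms: 4 + 2 + 8 = 14.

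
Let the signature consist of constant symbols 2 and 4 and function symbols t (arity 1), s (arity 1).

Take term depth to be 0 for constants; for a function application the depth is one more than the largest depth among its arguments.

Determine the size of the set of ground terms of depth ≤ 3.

30

Let N_k count ground terms of depth at most k. Each non-constant term of depth ≤ k is some function symbol applied to depth-≤(k−1) arguments, giving N_k = 2 + N_{k-1} + N_{k-1}.
N_0 = 2
N_1 = 2 + 2 + 2 = 6
N_2 = 2 + 6 + 6 = 14
N_3 = 2 + 14 + 14 = 30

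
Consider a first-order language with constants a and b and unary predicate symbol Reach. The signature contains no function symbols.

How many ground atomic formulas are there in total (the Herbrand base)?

2

With no function symbols, the Herbrand universe is just the 2 constants.
Ground atoms per predicate: Reach: 2.
Herbrand base size = 2 = 2.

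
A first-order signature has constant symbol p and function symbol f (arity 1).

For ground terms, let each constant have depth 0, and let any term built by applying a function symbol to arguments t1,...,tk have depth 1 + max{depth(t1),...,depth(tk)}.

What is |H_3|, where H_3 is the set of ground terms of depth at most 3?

4

Let N_k = |{terms of depth ≤ k}|. Then N_0 = 1 and N_k = 1 + N_{k-1} for k ≥ 1 (one summand per function symbol, arity giving the exponent).
N_0 = 1
N_1 = 1 + 1 = 2
N_2 = 1 + 2 = 3
N_3 = 1 + 3 = 4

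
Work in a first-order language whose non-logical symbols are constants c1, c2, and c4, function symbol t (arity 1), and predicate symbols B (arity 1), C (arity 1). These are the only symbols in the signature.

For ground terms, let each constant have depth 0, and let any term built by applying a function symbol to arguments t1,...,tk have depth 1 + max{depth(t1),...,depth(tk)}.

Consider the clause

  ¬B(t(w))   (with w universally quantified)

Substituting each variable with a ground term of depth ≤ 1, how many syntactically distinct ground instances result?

Ground terms of depth ≤ 1:
  Let N_k = |{terms of depth ≤ k}|. Then N_0 = 3 and N_k = 3 + N_{k-1} for k ≥ 1 (one summand per function symbol, arity giving the exponent).
  N_0 = 3
  N_1 = 3 + 3 = 6
  Explicitly: c1, c2, c4, t(c1), t(c2), t(c4).
So there are 6 ground terms available for substitution.
There is 1 variable to instantiate (w),  occurring in at least one literal, so different choices give different ground instances.
Number of ground instances = 6.

6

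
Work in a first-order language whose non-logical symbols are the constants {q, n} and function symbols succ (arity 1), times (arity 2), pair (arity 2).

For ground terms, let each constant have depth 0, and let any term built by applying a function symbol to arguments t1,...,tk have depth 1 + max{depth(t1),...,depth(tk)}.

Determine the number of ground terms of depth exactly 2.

Count level by level. With function symbols succ/1, times/2, pair/2, the terms of depth ≤ k are the 2 constants together with each function applied to depth-≤(k−1) tuples, so N_k = 2 + N_{k-1} + N_{k-1}^2 + N_{k-1}^2.
N_0 = 2
N_1 = 2 + 2 + 2^2 + 2^2 = 12
N_2 = 2 + 12 + 12^2 + 12^2 = 302
Terms of depth exactly 2: N_2 − N_1 = 302 − 12 = 290.

290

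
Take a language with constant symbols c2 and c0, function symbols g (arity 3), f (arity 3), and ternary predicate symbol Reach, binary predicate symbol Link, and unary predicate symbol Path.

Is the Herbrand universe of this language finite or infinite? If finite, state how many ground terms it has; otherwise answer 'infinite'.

infinite

The signature has at least one function symbol (g, arity 3) and at least one constant (c2).
Iterating g gives infinitely many distinct ground terms: c2, g(c2, c2, c2), g(g(c2, c2, c2), g(c2, c2, c2), g(c2, c2, c2)), ...
So the Herbrand universe is infinite.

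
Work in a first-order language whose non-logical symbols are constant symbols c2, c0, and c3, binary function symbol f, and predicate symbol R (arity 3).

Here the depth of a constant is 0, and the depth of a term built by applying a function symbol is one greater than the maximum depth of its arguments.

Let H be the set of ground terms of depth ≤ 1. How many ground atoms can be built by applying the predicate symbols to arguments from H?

First count ground terms of depth ≤ 1.
Write N_k for the number of ground terms of depth ≤ k. A term of depth ≤ k is either a constant or a function symbol applied to arguments of depth ≤ k−1, so N_k = 3 + N_{k-1}^2.
N_0 = 3
N_1 = 3 + 3^2 = 12
Explicitly: c2, c0, c3, f(c2, c2), f(c2, c0), f(c2, c3), f(c0, c2), f(c0, c0), f(c0, c3), f(c3, c2), f(c3, c0), f(c3, c3).
So |H| = 12.
Ground atoms are formed by filling each argument slot of a predicate with a term from H, so an r-ary predicate gives |H|^r atoms:
  R: 12^3 = 1728
Total ground atoms: 1728.

1728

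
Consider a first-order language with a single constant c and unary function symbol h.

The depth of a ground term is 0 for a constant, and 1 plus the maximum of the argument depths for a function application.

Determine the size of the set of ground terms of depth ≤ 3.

4

Count level by level. With function symbols h/1, the terms of depth ≤ k are the 1 constant together with each function applied to depth-≤(k−1) tuples, so N_k = 1 + N_{k-1}.
N_0 = 1
N_1 = 1 + 1 = 2
N_2 = 1 + 2 = 3
N_3 = 1 + 3 = 4
Explicitly: c, h(c), h(h(c)), h(h(h(c))).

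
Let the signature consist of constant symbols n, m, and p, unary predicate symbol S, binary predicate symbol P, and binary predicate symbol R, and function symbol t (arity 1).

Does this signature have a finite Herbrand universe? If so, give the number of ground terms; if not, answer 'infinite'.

infinite

The signature has at least one function symbol (t, arity 1) and at least one constant (n).
Iterating t gives infinitely many distinct ground terms: n, t(n), t(t(n)), ...
So the Herbrand universe is infinite.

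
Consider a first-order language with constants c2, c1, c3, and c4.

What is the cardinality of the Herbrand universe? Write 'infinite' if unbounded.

4

There are no function symbols, so every ground term is one of the 4 constants.
The Herbrand universe is {c2, c1, c3, c4}, which is finite with 4 elements.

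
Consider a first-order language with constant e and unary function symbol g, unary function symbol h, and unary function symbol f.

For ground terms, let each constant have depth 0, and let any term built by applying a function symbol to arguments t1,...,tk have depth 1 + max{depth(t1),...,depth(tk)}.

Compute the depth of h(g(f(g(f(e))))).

depth(f(e)) = 1 + depth(e) = 1 + 0 = 1
depth(g(f(e))) = 1 + depth(f(e)) = 1 + 1 = 2
depth(f(g(f(e)))) = 1 + depth(g(f(e))) = 1 + 2 = 3
depth(g(f(g(f(e))))) = 1 + depth(f(g(f(e)))) = 1 + 3 = 4
depth(h(g(f(g(f(e)))))) = 1 + depth(g(f(g(f(e))))) = 1 + 4 = 5

5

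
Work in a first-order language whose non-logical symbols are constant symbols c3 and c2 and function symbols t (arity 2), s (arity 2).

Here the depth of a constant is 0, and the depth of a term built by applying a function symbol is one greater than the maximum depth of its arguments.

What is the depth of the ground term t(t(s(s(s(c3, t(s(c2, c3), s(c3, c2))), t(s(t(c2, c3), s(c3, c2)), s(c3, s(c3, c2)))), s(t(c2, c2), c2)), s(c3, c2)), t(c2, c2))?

depth(s(c2, c3)) = 1 + max(0, 0) = 1
depth(s(c3, c2)) = 1 + max(0, 0) = 1
depth(t(s(c2, c3), s(c3, c2))) = 1 + max(1, 1) = 2
depth(s(c3, t(s(c2, c3), s(c3, c2)))) = 1 + max(0, 2) = 3
depth(t(c2, c3)) = 1 + max(0, 0) = 1
depth(s(t(c2, c3), s(c3, c2))) = 1 + max(1, 1) = 2
depth(s(c3, s(c3, c2))) = 1 + max(0, 1) = 2
depth(t(s(t(c2, c3), s(c3, c2)), s(c3, s(c3, c2)))) = 1 + max(2, 2) = 3
depth(s(s(c3, t(s(c2, c3), s(c3, c2))), t(s(t(c2, c3), s(c3, c2)), s(c3, s(c3, c2))))) = 1 + max(3, 3) = 4
depth(t(c2, c2)) = 1 + max(0, 0) = 1
depth(s(t(c2, c2), c2)) = 1 + max(1, 0) = 2
depth(s(s(s(c3, t(s(c2, c3), s(c3, c2))), t(s(t(c2, c3), s(c3, c2)), s(c3, s(c3, c2)))), s(t(c2, c2), c2))) = 1 + max(4, 2) = 5
depth(t(s(s(s(c3, t(s(c2, c3), s(c3, c2))), t(s(t(c2, c3), s(c3, c2)), s(c3, s(c3, c2)))), s(t(c2, c2), c2)), s(c3, c2))) = 1 + max(5, 1) = 6
depth(t(t(s(s(s(c3, t(s(c2, c3), s(c3, c2))), t(s(t(c2, c3), s(c3, c2)), s(c3, s(c3, c2)))), s(t(c2, c2), c2)), s(c3, c2)), t(c2, c2))) = 1 + max(6, 1) = 7

7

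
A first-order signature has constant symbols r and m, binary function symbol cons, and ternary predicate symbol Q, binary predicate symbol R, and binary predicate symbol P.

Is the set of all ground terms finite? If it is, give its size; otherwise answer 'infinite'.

infinite

The signature has at least one function symbol (cons, arity 2) and at least one constant (r).
Iterating cons gives infinitely many distinct ground terms: r, cons(r, r), cons(cons(r, r), cons(r, r)), ...
So the Herbrand universe is infinite.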